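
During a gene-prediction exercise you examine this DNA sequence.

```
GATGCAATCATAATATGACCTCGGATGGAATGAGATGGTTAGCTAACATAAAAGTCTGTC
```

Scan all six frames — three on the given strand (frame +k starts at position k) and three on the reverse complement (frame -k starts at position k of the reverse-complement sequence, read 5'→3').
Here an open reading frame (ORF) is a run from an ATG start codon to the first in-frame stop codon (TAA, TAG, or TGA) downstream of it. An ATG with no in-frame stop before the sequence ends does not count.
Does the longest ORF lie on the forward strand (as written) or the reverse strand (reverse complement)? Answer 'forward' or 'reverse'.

Reverse complement (5'→3'): GACAGACTTTTATGTTAGCTAACCATCTCATTCCATCCGAGGTCATATTATGATTGCATC
Frame +1: GAT GCA ATC ATA ATA TGA CCT CGG ATG GAA TGA GAT GGT TAG CTA ACA TAA AAG TCT GTC — ATG at 25, stop TGA at 31 → 9 nt.
Frame +2: ATG CAA TCA TAA TAT GAC CTC GGA TGG AAT GAG ATG GTT AGC TAA CAT AAA AGT CTG — ATG at 2, stop TAA at 11 → 12 nt; ATG at 35, stop TAA at 44 → 12 nt.
Frame +3: TGC AAT CAT AAT ATG ACC TCG GAT GGA ATG AGA TGG TTA GCT AAC ATA AAA GTC TGT — no ATG→stop ORF.
Frame -1: GAC AGA CTT TTA TGT TAG CTA ACC ATC TCA TTC CAT CCG AGG TCA TAT TAT GAT TGC ATC — no ATG→stop ORF.
Frame -2: ACA GAC TTT TAT GTT AGC TAA CCA TCT CAT TCC ATC CGA GGT CAT ATT ATG ATT GCA — no ATG→stop ORF.
Frame -3: CAG ACT TTT ATG TTA GCT AAC CAT CTC ATT CCA TCC GAG GTC ATA TTA TGA TTG CAT — ATG at 12, stop TGA at 51 → 42 nt.
Forward-strand max 12 nt; reverse-strand max 42 nt. The reverse strand has the longer ORF.

reverse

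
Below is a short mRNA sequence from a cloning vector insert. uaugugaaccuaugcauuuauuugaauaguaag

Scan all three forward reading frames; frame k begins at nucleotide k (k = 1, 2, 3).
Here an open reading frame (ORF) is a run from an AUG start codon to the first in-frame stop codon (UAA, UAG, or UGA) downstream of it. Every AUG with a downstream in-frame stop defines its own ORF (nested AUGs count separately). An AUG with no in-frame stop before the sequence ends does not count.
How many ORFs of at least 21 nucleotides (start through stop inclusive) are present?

0

Frame 1: UAU GUG AAC CUA UGC AUU UAU UUG AAU AGU AAG — no AUG→stop ORF.
Frame 2: AUG UGA ACC UAU GCA UUU AUU UGA AUA GUA — AUG at 2, stop UGA at 5 → 6 nt.
Frame 3: UGU GAA CCU AUG CAU UUA UUU GAA UAG UAA — AUG at 12, stop UAG at 27 → 18 nt.
No ORF reaches 21 nucleotides. Count = 0.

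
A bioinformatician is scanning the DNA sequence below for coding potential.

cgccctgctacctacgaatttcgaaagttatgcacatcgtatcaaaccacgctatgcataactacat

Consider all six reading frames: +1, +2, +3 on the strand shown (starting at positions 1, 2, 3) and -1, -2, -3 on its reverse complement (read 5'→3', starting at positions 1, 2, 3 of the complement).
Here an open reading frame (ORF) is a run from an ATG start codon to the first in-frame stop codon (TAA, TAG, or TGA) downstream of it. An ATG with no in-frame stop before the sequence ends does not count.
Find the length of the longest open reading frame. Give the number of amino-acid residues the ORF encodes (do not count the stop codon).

Reverse complement (5'→3'): ATGTAGTTATGCATAGCGTGGTTTGATACGATGTGCATAACTTTCGAAATTCGTAGGTAGCAGGGCG
Frame +1: CGC CCT GCT ACC TAC GAA TTT CGA AAG TTA TGC ACA TCG TAT CAA ACC ACG CTA TGC ATA ACT ACA — no ATG→stop ORF.
Frame +2: GCC CTG CTA CCT ACG AAT TTC GAA AGT TAT GCA CAT CGT ATC AAA CCA CGC TAT GCA TAA CTA CAT — no ATG→stop ORF.
Frame +3: CCC TGC TAC CTA CGA ATT TCG AAA GTT ATG CAC ATC GTA TCA AAC CAC GCT ATG CAT AAC TAC — no ATG→stop ORF.
Frame -1: ATG TAG TTA TGC ATA GCG TGG TTT GAT ACG ATG TGC ATA ACT TTC GAA ATT CGT AGG TAG CAG GGC — ATG at 1, stop TAG at 4 → 6 nt; ATG at 31, stop TAG at 58 → 30 nt.
Frame -2: TGT AGT TAT GCA TAG CGT GGT TTG ATA CGA TGT GCA TAA CTT TCG AAA TTC GTA GGT AGC AGG GCG — no ATG→stop ORF.
Frame -3: GTA GTT ATG CAT AGC GTG GTT TGA TAC GAT GTG CAT AAC TTT CGA AAT TCG TAG GTA GCA GGG — ATG at 9, stop TGA at 24 → 18 nt.
Longest: frame -1, positions 31–60, 30 nt = 10 codons = 9 aa. → 9 amino acids.

9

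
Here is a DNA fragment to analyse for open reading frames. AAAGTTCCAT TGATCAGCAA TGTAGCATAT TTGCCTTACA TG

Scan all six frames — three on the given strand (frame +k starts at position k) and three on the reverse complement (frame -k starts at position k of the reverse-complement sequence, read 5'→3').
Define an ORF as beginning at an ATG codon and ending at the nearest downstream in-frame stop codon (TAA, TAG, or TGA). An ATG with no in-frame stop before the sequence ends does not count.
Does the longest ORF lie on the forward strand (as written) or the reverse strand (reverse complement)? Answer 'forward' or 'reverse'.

Reverse complement (5'→3'): CATGTAAGGCAAATATGCTACATTGCTGATCAATGGAACTTT
Frame +1: AAA GTT CCA TTG ATC AGC AAT GTA GCA TAT TTG CCT TAC ATG — no ATG→stop ORF.
Frame +2: AAG TTC CAT TGA TCA GCA ATG TAG CAT ATT TGC CTT ACA — ATG at 20, stop TAG at 23 → 6 nt.
Frame +3: AGT TCC ATT GAT CAG CAA TGT AGC ATA TTT GCC TTA CAT — no ATG→stop ORF.
Frame -1: CAT GTA AGG CAA ATA TGC TAC ATT GCT GAT CAA TGG AAC TTT — no ATG→stop ORF.
Frame -2: ATG TAA GGC AAA TAT GCT ACA TTG CTG ATC AAT GGA ACT — ATG at 2, stop TAA at 5 → 6 nt.
Frame -3: TGT AAG GCA AAT ATG CTA CAT TGC TGA TCA ATG GAA CTT — ATG at 15, stop TGA at 27 → 15 nt.
Forward-strand max 6 nt; reverse-strand max 15 nt. The reverse strand has the longer ORF.

reverse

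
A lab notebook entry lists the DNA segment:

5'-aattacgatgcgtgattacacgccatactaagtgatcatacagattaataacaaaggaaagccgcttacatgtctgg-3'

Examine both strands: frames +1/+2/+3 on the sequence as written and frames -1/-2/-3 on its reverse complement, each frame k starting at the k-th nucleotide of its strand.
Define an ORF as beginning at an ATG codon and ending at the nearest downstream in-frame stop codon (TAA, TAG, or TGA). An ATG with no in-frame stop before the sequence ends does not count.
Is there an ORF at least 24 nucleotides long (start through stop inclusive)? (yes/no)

yes

Reverse complement (5'→3'): CCAGACATGTAAGCGGCTTTCCTTTGTTATTAATCTGTATGATCACTTAGTATGGCGTGTAATCACGCATCGTAATT
Frame +1: AAT TAC GAT GCG TGA TTA CAC GCC ATA CTA AGT GAT CAT ACA GAT TAA TAA CAA AGG AAA GCC GCT TAC ATG TCT — no ATG→stop ORF.
Frame +2: ATT ACG ATG CGT GAT TAC ACG CCA TAC TAA GTG ATC ATA CAG ATT AAT AAC AAA GGA AAG CCG CTT ACA TGT CTG — ATG at 8, stop TAA at 29 → 24 nt.
Frame +3: TTA CGA TGC GTG ATT ACA CGC CAT ACT AAG TGA TCA TAC AGA TTA ATA ACA AAG GAA AGC CGC TTA CAT GTC TGG — no ATG→stop ORF.
Frame -1: CCA GAC ATG TAA GCG GCT TTC CTT TGT TAT TAA TCT GTA TGA TCA CTT AGT ATG GCG TGT AAT CAC GCA TCG TAA — ATG at 7, stop TAA at 10 → 6 nt; ATG at 52, stop TAA at 73 → 24 nt.
Frame -2: CAG ACA TGT AAG CGG CTT TCC TTT GTT ATT AAT CTG TAT GAT CAC TTA GTA TGG CGT GTA ATC ACG CAT CGT AAT — no ATG→stop ORF.
Frame -3: AGA CAT GTA AGC GGC TTT CCT TTG TTA TTA ATC TGT ATG ATC ACT TAG TAT GGC GTG TAA TCA CGC ATC GTA ATT — ATG at 39, stop TAG at 48 → 12 nt.
Frame +2 has an ORF of 24 nucleotides (positions 8–31) ≥ 24, so yes.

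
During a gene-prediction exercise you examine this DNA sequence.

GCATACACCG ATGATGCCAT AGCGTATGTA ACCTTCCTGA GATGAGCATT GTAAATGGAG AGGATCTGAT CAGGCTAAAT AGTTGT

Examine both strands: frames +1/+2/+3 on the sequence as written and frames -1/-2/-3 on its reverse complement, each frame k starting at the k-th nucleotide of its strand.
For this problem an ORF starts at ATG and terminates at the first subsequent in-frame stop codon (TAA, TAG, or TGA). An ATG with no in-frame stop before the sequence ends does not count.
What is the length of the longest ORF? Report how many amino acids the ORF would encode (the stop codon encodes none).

Reverse complement (5'→3'): ACAACTATTTAGCCTGATCAGATCCTCTCCATTTACAATGCTCATCTCAGGAAGGTTACATACGCTATGGCATCATCGGTGTATGC
Frame +1: GCA TAC ACC GAT GAT GCC ATA GCG TAT GTA ACC TTC CTG AGA TGA GCA TTG TAA ATG GAG AGG ATC TGA TCA GGC TAA ATA GTT — ATG at 55, stop TGA at 67 → 15 nt.
Frame +2: CAT ACA CCG ATG ATG CCA TAG CGT ATG TAA CCT TCC TGA GAT GAG CAT TGT AAA TGG AGA GGA TCT GAT CAG GCT AAA TAG TTG — ATG at 11, stop TAG at 20 → 12 nt; ATG at 14, stop TAG at 20 → 9 nt; ATG at 26, stop TAA at 29 → 6 nt.
Frame +3: ATA CAC CGA TGA TGC CAT AGC GTA TGT AAC CTT CCT GAG ATG AGC ATT GTA AAT GGA GAG GAT CTG ATC AGG CTA AAT AGT TGT — no ATG→stop ORF.
Frame -1: ACA ACT ATT TAG CCT GAT CAG ATC CTC TCC ATT TAC AAT GCT CAT CTC AGG AAG GTT ACA TAC GCT ATG GCA TCA TCG GTG TAT — no ATG→stop ORF.
Frame -2: CAA CTA TTT AGC CTG ATC AGA TCC TCT CCA TTT ACA ATG CTC ATC TCA GGA AGG TTA CAT ACG CTA TGG CAT CAT CGG TGT ATG — no ATG→stop ORF.
Frame -3: AAC TAT TTA GCC TGA TCA GAT CCT CTC CAT TTA CAA TGC TCA TCT CAG GAA GGT TAC ATA CGC TAT GGC ATC ATC GGT GTA TGC — no ATG→stop ORF.
Longest: frame +1, positions 55–69, 15 nt = 5 codons = 4 aa. → 4 amino acids.

4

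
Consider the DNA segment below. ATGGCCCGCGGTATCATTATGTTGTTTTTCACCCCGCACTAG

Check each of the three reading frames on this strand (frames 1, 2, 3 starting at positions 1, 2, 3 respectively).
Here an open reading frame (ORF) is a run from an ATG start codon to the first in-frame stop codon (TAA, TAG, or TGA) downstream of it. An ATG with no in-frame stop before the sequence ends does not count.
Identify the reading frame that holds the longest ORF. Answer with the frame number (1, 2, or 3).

Frame 1: ATG GCC CGC GGT ATC ATT ATG TTG TTT TTC ACC CCG CAC TAG — ATG at 1, stop TAG at 40 → 42 nt; ATG at 19, stop TAG at 40 → 24 nt.
Frame 2: TGG CCC GCG GTA TCA TTA TGT TGT TTT TCA CCC CGC ACT — no ATG→stop ORF.
Frame 3: GGC CCG CGG TAT CAT TAT GTT GTT TTT CAC CCC GCA CTA — no ATG→stop ORF.
Longest ORF is 42 nt in frame 1 (positions 1–42).

1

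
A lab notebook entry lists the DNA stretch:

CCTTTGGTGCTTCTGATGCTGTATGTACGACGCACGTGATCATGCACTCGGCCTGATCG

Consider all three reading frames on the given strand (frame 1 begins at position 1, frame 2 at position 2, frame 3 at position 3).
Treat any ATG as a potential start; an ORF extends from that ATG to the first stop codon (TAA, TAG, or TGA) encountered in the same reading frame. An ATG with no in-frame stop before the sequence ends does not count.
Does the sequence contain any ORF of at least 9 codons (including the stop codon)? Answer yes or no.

Frame 1: CCT TTG GTG CTT CTG ATG CTG TAT GTA CGA CGC ACG TGA TCA TGC ACT CGG CCT GAT — ATG at 16, stop TGA at 37 → 24 nt.
Frame 2: CTT TGG TGC TTC TGA TGC TGT ATG TAC GAC GCA CGT GAT CAT GCA CTC GGC CTG ATC — no ATG→stop ORF.
Frame 3: TTT GGT GCT TCT GAT GCT GTA TGT ACG ACG CAC GTG ATC ATG CAC TCG GCC TGA TCG — ATG at 42, stop TGA at 54 → 15 nt.
Largest ORF found is 8 codons < 9, so no.

no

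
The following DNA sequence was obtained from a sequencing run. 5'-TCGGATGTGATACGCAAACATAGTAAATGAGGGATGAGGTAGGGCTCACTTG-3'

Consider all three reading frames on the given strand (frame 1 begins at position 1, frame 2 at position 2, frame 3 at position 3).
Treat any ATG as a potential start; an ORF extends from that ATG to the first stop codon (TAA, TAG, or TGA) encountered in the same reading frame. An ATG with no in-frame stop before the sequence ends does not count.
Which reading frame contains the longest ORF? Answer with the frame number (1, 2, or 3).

1

Frame 1: TCG GAT GTG ATA CGC AAA CAT AGT AAA TGA GGG ATG AGG TAG GGC TCA CTT — ATG at 34, stop TAG at 40 → 9 nt.
Frame 2: CGG ATG TGA TAC GCA AAC ATA GTA AAT GAG GGA TGA GGT AGG GCT CAC TTG — ATG at 5, stop TGA at 8 → 6 nt.
Frame 3: GGA TGT GAT ACG CAA ACA TAG TAA ATG AGG GAT GAG GTA GGG CTC ACT — no ATG→stop ORF.
Longest ORF is 9 nt in frame 1 (positions 34–42).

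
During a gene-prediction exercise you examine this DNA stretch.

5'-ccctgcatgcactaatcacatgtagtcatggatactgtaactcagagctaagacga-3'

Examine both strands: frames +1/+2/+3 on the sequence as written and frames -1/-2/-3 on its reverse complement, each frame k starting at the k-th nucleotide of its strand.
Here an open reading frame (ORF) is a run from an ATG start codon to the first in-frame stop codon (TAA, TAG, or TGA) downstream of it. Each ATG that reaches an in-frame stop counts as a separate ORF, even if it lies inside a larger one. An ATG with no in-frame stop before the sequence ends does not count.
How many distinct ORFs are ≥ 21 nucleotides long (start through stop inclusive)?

1

Reverse complement (5'→3'): TCGTCTTAGCTCTGAGTTACAGTATCCATGACTACATGTGATTAGTGCATGCAGGG
Frame +1: CCC TGC ATG CAC TAA TCA CAT GTA GTC ATG GAT ACT GTA ACT CAG AGC TAA GAC — ATG at 7, stop TAA at 13 → 9 nt; ATG at 28, stop TAA at 49 → 24 nt.
Frame +2: CCT GCA TGC ACT AAT CAC ATG TAG TCA TGG ATA CTG TAA CTC AGA GCT AAG ACG — ATG at 20, stop TAG at 23 → 6 nt.
Frame +3: CTG CAT GCA CTA ATC ACA TGT AGT CAT GGA TAC TGT AAC TCA GAG CTA AGA CGA — no ATG→stop ORF.
Frame -1: TCG TCT TAG CTC TGA GTT ACA GTA TCC ATG ACT ACA TGT GAT TAG TGC ATG CAG — ATG at 28, stop TAG at 43 → 18 nt.
Frame -2: CGT CTT AGC TCT GAG TTA CAG TAT CCA TGA CTA CAT GTG ATT AGT GCA TGC AGG — no ATG→stop ORF.
Frame -3: GTC TTA GCT CTG AGT TAC AGT ATC CAT GAC TAC ATG TGA TTA GTG CAT GCA GGG — ATG at 36, stop TGA at 39 → 6 nt.
ORFs ≥ 21 nucleotides: frame +1 28–51 (24 nucleotides). Count = 1.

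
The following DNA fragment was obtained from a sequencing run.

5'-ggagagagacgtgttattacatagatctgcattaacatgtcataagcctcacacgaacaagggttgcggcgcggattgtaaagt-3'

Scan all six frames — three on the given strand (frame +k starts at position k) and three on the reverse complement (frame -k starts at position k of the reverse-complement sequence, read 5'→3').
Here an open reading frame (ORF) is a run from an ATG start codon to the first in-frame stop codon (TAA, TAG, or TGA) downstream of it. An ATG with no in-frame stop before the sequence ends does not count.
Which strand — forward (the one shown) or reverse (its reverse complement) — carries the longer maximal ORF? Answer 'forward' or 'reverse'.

reverse

Reverse complement (5'→3'): ACTTTACAATCCGCGCCGCAACCCTTGTTCGTGTGAGGCTTATGACATGTTAATGCAGATCTATGTAATAACACGTCTCTCTCC
Frame +1: GGA GAG AGA CGT GTT ATT ACA TAG ATC TGC ATT AAC ATG TCA TAA GCC TCA CAC GAA CAA GGG TTG CGG CGC GGA TTG TAA AGT — ATG at 37, stop TAA at 43 → 9 nt.
Frame +2: GAG AGA GAC GTG TTA TTA CAT AGA TCT GCA TTA ACA TGT CAT AAG CCT CAC ACG AAC AAG GGT TGC GGC GCG GAT TGT AAA — no ATG→stop ORF.
Frame +3: AGA GAG ACG TGT TAT TAC ATA GAT CTG CAT TAA CAT GTC ATA AGC CTC ACA CGA ACA AGG GTT GCG GCG CGG ATT GTA AAG — no ATG→stop ORF.
Frame -1: ACT TTA CAA TCC GCG CCG CAA CCC TTG TTC GTG TGA GGC TTA TGA CAT GTT AAT GCA GAT CTA TGT AAT AAC ACG TCT CTC TCC — no ATG→stop ORF.
Frame -2: CTT TAC AAT CCG CGC CGC AAC CCT TGT TCG TGT GAG GCT TAT GAC ATG TTA ATG CAG ATC TAT GTA ATA ACA CGT CTC TCT — no ATG→stop ORF.
Frame -3: TTT ACA ATC CGC GCC GCA ACC CTT GTT CGT GTG AGG CTT ATG ACA TGT TAA TGC AGA TCT ATG TAA TAA CAC GTC TCT CTC — ATG at 42, stop TAA at 51 → 12 nt; ATG at 63, stop TAA at 66 → 6 nt.
Forward-strand max 9 nt; reverse-strand max 12 nt. The reverse strand has the longer ORF.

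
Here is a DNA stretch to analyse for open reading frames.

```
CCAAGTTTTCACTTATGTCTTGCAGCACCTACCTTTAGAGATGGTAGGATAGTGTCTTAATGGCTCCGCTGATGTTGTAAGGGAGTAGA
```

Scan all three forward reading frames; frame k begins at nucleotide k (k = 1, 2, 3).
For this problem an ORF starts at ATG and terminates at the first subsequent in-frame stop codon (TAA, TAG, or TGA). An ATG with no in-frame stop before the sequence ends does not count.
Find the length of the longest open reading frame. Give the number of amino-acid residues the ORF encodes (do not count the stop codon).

7

Frame 1: CCA AGT TTT CAC TTA TGT CTT GCA GCA CCT ACC TTT AGA GAT GGT AGG ATA GTG TCT TAA TGG CTC CGC TGA TGT TGT AAG GGA GTA — no ATG→stop ORF.
Frame 2: CAA GTT TTC ACT TAT GTC TTG CAG CAC CTA CCT TTA GAG ATG GTA GGA TAG TGT CTT AAT GGC TCC GCT GAT GTT GTA AGG GAG TAG — ATG at 41, stop TAG at 50 → 12 nt.
Frame 3: AAG TTT TCA CTT ATG TCT TGC AGC ACC TAC CTT TAG AGA TGG TAG GAT AGT GTC TTA ATG GCT CCG CTG ATG TTG TAA GGG AGT AGA — ATG at 15, stop TAG at 36 → 24 nt; ATG at 60, stop TAA at 78 → 21 nt; ATG at 72, stop TAA at 78 → 9 nt.
Longest: frame 3, positions 15–38, 24 nt = 8 codons = 7 aa. → 7 amino acids.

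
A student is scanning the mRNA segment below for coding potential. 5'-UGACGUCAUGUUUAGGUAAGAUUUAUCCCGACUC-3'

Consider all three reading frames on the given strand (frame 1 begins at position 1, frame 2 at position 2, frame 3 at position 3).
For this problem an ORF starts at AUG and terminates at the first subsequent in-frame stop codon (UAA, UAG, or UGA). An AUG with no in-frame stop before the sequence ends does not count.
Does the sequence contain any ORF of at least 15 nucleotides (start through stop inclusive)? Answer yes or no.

no

Frame 1: UGA CGU CAU GUU UAG GUA AGA UUU AUC CCG ACU — no AUG→stop ORF.
Frame 2: GAC GUC AUG UUU AGG UAA GAU UUA UCC CGA CUC — AUG at 8, stop UAA at 17 → 12 nt.
Frame 3: ACG UCA UGU UUA GGU AAG AUU UAU CCC GAC — no AUG→stop ORF.
Largest ORF found is 12 nucleotides < 15, so no.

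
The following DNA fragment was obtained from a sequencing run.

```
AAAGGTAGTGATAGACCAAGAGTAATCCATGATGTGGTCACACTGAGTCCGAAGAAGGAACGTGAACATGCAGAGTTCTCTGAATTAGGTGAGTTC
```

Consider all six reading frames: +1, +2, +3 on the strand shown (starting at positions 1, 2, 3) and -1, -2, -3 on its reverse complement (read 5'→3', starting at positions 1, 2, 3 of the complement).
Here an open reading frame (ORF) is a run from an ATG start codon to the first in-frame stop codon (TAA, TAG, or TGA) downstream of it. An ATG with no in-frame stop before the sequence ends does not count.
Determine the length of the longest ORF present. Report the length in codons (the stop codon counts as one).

Reverse complement (5'→3'): GAACTCACCTAATTCAGAGAACTCTGCATGTTCACGTTCCTTCTTCGGACTCAGTGTGACCACATCATGGATTACTCTTGGTCTATCACTACCTTT
Frame +1: AAA GGT AGT GAT AGA CCA AGA GTA ATC CAT GAT GTG GTC ACA CTG AGT CCG AAG AAG GAA CGT GAA CAT GCA GAG TTC TCT GAA TTA GGT GAG TTC — no ATG→stop ORF.
Frame +2: AAG GTA GTG ATA GAC CAA GAG TAA TCC ATG ATG TGG TCA CAC TGA GTC CGA AGA AGG AAC GTG AAC ATG CAG AGT TCT CTG AAT TAG GTG AGT — ATG at 29, stop TGA at 44 → 18 nt; ATG at 32, stop TGA at 44 → 15 nt; ATG at 68, stop TAG at 86 → 21 nt.
Frame +3: AGG TAG TGA TAG ACC AAG AGT AAT CCA TGA TGT GGT CAC ACT GAG TCC GAA GAA GGA ACG TGA ACA TGC AGA GTT CTC TGA ATT AGG TGA GTT — no ATG→stop ORF.
Frame -1: GAA CTC ACC TAA TTC AGA GAA CTC TGC ATG TTC ACG TTC CTT CTT CGG ACT CAG TGT GAC CAC ATC ATG GAT TAC TCT TGG TCT ATC ACT ACC TTT — no ATG→stop ORF.
Frame -2: AAC TCA CCT AAT TCA GAG AAC TCT GCA TGT TCA CGT TCC TTC TTC GGA CTC AGT GTG ACC ACA TCA TGG ATT ACT CTT GGT CTA TCA CTA CCT — no ATG→stop ORF.
Frame -3: ACT CAC CTA ATT CAG AGA ACT CTG CAT GTT CAC GTT CCT TCT TCG GAC TCA GTG TGA CCA CAT CAT GGA TTA CTC TTG GTC TAT CAC TAC CTT — no ATG→stop ORF.
Longest: frame +2, positions 68–88, 21 nt = 7 codons = 6 aa. → 7 codons.

7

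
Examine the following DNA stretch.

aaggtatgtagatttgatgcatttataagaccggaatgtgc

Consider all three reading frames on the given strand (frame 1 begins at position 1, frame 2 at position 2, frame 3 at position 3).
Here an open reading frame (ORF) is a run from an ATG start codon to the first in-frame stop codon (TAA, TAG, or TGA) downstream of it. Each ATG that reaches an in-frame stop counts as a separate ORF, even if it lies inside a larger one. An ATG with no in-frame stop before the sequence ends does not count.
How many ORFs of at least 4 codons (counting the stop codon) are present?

1

Frame 1: AAG GTA TGT AGA TTT GAT GCA TTT ATA AGA CCG GAA TGT — no ATG→stop ORF.
Frame 2: AGG TAT GTA GAT TTG ATG CAT TTA TAA GAC CGG AAT GTG — ATG at 17, stop TAA at 26 → 12 nt.
Frame 3: GGT ATG TAG ATT TGA TGC ATT TAT AAG ACC GGA ATG TGC — ATG at 6, stop TAG at 9 → 6 nt.
ORFs ≥ 4 codons: frame 2 17–28 (4 codons). Count = 1.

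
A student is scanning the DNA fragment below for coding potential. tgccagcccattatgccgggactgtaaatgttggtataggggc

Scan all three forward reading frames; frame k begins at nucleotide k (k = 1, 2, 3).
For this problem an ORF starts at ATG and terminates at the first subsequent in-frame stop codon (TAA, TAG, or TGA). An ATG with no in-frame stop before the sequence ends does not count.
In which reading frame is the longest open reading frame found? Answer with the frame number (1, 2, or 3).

Frame 1: TGC CAG CCC ATT ATG CCG GGA CTG TAA ATG TTG GTA TAG GGG — ATG at 13, stop TAA at 25 → 15 nt; ATG at 28, stop TAG at 37 → 12 nt.
Frame 2: GCC AGC CCA TTA TGC CGG GAC TGT AAA TGT TGG TAT AGG GGC — no ATG→stop ORF.
Frame 3: CCA GCC CAT TAT GCC GGG ACT GTA AAT GTT GGT ATA GGG — no ATG→stop ORF.
Longest ORF is 15 nt in frame 1 (positions 13–27).

1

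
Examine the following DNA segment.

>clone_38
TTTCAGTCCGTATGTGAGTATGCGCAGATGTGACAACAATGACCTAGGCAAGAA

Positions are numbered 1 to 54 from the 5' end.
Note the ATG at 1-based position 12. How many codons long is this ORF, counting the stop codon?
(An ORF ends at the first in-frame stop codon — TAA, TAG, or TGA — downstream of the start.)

2

Codons from position 12: ATG (12–14), TGA (15–17).
TGA is the first in-frame stop; that's 2 codons including the stop.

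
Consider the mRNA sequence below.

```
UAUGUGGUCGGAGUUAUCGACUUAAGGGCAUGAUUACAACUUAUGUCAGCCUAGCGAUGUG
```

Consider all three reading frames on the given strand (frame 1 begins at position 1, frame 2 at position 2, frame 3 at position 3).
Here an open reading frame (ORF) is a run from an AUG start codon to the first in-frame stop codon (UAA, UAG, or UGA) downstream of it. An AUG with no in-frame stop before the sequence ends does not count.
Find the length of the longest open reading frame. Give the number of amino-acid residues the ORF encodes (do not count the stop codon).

Frame 1: UAU GUG GUC GGA GUU AUC GAC UUA AGG GCA UGA UUA CAA CUU AUG UCA GCC UAG CGA UGU — AUG at 43, stop UAG at 52 → 12 nt.
Frame 2: AUG UGG UCG GAG UUA UCG ACU UAA GGG CAU GAU UAC AAC UUA UGU CAG CCU AGC GAU GUG — AUG at 2, stop UAA at 23 → 24 nt.
Frame 3: UGU GGU CGG AGU UAU CGA CUU AAG GGC AUG AUU ACA ACU UAU GUC AGC CUA GCG AUG — no AUG→stop ORF.
Longest: frame 2, positions 2–25, 24 nt = 8 codons = 7 aa. → 7 amino acids.

7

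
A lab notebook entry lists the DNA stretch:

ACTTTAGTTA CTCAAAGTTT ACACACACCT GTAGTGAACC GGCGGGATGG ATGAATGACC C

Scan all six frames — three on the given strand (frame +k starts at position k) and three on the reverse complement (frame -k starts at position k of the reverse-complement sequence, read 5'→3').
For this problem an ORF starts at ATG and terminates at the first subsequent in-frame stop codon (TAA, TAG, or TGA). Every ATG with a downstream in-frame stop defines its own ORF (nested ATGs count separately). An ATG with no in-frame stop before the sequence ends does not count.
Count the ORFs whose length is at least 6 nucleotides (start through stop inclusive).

Reverse complement (5'→3'): GGGTCATTCATCCATCCCGCCGGTTCACTACAGGTGTGTGTAAACTTTGAGTAACTAAAGT
Frame +1: ACT TTA GTT ACT CAA AGT TTA CAC ACA CCT GTA GTG AAC CGG CGG GAT GGA TGA ATG ACC — no ATG→stop ORF.
Frame +2: CTT TAG TTA CTC AAA GTT TAC ACA CAC CTG TAG TGA ACC GGC GGG ATG GAT GAA TGA CCC — ATG at 47, stop TGA at 56 → 12 nt.
Frame +3: TTT AGT TAC TCA AAG TTT ACA CAC ACC TGT AGT GAA CCG GCG GGA TGG ATG AAT GAC — no ATG→stop ORF.
Frame -1: GGG TCA TTC ATC CAT CCC GCC GGT TCA CTA CAG GTG TGT GTA AAC TTT GAG TAA CTA AAG — no ATG→stop ORF.
Frame -2: GGT CAT TCA TCC ATC CCG CCG GTT CAC TAC AGG TGT GTG TAA ACT TTG AGT AAC TAA AGT — no ATG→stop ORF.
Frame -3: GTC ATT CAT CCA TCC CGC CGG TTC ACT ACA GGT GTG TGT AAA CTT TGA GTA ACT AAA — no ATG→stop ORF.
ORFs ≥ 6 nucleotides: frame +2 47–58 (12 nucleotides). Count = 1.

1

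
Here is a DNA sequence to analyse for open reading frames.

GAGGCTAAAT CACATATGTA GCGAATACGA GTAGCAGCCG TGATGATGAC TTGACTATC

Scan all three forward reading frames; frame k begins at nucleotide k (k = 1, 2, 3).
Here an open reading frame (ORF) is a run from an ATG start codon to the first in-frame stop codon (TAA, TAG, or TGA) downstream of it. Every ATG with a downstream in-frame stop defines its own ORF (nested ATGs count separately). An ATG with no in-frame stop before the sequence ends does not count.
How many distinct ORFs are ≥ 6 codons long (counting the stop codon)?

0

Frame 1: GAG GCT AAA TCA CAT ATG TAG CGA ATA CGA GTA GCA GCC GTG ATG ATG ACT TGA CTA — ATG at 16, stop TAG at 19 → 6 nt; ATG at 43, stop TGA at 52 → 12 nt; ATG at 46, stop TGA at 52 → 9 nt.
Frame 2: AGG CTA AAT CAC ATA TGT AGC GAA TAC GAG TAG CAG CCG TGA TGA TGA CTT GAC TAT — no ATG→stop ORF.
Frame 3: GGC TAA ATC ACA TAT GTA GCG AAT ACG AGT AGC AGC CGT GAT GAT GAC TTG ACT ATC — no ATG→stop ORF.
No ORF reaches 6 codons. Count = 0.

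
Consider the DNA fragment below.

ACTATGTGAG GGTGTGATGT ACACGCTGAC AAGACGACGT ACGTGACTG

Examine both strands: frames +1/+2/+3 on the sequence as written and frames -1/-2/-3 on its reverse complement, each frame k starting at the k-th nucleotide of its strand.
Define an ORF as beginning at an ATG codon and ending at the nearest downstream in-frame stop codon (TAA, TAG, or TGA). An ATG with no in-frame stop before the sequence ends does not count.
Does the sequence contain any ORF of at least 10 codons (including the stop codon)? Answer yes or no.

Reverse complement (5'→3'): CAGTCACGTACGTCGTCTTGTCAGCGTGTACATCACACCCTCACATAGT
Frame +1: ACT ATG TGA GGG TGT GAT GTA CAC GCT GAC AAG ACG ACG TAC GTG ACT — ATG at 4, stop TGA at 7 → 6 nt.
Frame +2: CTA TGT GAG GGT GTG ATG TAC ACG CTG ACA AGA CGA CGT ACG TGA CTG — ATG at 17, stop TGA at 44 → 30 nt.
Frame +3: TAT GTG AGG GTG TGA TGT ACA CGC TGA CAA GAC GAC GTA CGT GAC — no ATG→stop ORF.
Frame -1: CAG TCA CGT ACG TCG TCT TGT CAG CGT GTA CAT CAC ACC CTC ACA TAG — no ATG→stop ORF.
Frame -2: AGT CAC GTA CGT CGT CTT GTC AGC GTG TAC ATC ACA CCC TCA CAT AGT — no ATG→stop ORF.
Frame -3: GTC ACG TAC GTC GTC TTG TCA GCG TGT ACA TCA CAC CCT CAC ATA — no ATG→stop ORF.
Frame +2 has an ORF of 10 codons (positions 17–46) ≥ 10, so yes.

yes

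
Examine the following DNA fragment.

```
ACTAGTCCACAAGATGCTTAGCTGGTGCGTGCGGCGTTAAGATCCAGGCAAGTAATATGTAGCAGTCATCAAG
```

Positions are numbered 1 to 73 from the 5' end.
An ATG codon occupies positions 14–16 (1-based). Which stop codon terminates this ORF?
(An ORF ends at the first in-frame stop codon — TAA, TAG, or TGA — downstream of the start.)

TAA

Codons from position 14: ATG (14–16), CTT (17–19), AGC (20–22), TGG (23–25), TGC (26–28), GTG (29–31), CGG (32–34), CGT (35–37), TAA (38–40).
The first in-frame stop codon is TAA.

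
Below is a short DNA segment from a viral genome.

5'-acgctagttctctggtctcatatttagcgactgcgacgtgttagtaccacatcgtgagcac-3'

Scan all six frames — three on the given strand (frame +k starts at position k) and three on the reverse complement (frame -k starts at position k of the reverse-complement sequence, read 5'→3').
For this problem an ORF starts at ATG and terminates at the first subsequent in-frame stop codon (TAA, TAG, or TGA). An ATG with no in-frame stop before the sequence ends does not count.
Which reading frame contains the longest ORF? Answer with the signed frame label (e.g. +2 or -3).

Reverse complement (5'→3'): GTGCTCACGATGTGGTACTAACACGTCGCAGTCGCTAAATATGAGACCAGAGAACTAGCGT
Frame +1: ACG CTA GTT CTC TGG TCT CAT ATT TAG CGA CTG CGA CGT GTT AGT ACC ACA TCG TGA GCA — no ATG→stop ORF.
Frame +2: CGC TAG TTC TCT GGT CTC ATA TTT AGC GAC TGC GAC GTG TTA GTA CCA CAT CGT GAG CAC — no ATG→stop ORF.
Frame +3: GCT AGT TCT CTG GTC TCA TAT TTA GCG ACT GCG ACG TGT TAG TAC CAC ATC GTG AGC — no ATG→stop ORF.
Frame -1: GTG CTC ACG ATG TGG TAC TAA CAC GTC GCA GTC GCT AAA TAT GAG ACC AGA GAA CTA GCG — ATG at 10, stop TAA at 19 → 12 nt.
Frame -2: TGC TCA CGA TGT GGT ACT AAC ACG TCG CAG TCG CTA AAT ATG AGA CCA GAG AAC TAG CGT — ATG at 41, stop TAG at 56 → 18 nt.
Frame -3: GCT CAC GAT GTG GTA CTA ACA CGT CGC AGT CGC TAA ATA TGA GAC CAG AGA ACT AGC — no ATG→stop ORF.
Longest ORF is 18 nt in frame -2 (positions 41–58).

-2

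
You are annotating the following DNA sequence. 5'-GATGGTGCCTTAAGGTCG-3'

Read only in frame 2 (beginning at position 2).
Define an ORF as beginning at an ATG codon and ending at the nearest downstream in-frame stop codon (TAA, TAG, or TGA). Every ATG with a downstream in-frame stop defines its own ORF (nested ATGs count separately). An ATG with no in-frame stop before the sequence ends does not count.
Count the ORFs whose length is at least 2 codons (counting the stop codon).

Frame 2: ATG GTG CCT TAA GGT — ATG at 2, stop TAA at 11 → 12 nt.
ORFs ≥ 2 codons: frame 2 2–13 (4 codons). Count = 1.

1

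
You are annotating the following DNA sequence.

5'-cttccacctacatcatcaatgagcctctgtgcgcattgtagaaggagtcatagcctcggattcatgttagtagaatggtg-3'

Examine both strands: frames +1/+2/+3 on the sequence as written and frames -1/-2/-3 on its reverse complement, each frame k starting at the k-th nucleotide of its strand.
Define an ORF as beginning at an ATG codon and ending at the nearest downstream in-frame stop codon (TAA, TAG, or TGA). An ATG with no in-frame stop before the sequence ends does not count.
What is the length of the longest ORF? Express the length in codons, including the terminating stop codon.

12

Reverse complement (5'→3'): CACCATTCTACTAACATGAATCCGAGGCTATGACTCCTTCTACAATGCGCACAGAGGCTCATTGATGATGTAGGTGGAAG
Frame +1: CTT CCA CCT ACA TCA TCA ATG AGC CTC TGT GCG CAT TGT AGA AGG AGT CAT AGC CTC GGA TTC ATG TTA GTA GAA TGG — no ATG→stop ORF.
Frame +2: TTC CAC CTA CAT CAT CAA TGA GCC TCT GTG CGC ATT GTA GAA GGA GTC ATA GCC TCG GAT TCA TGT TAG TAG AAT GGT — no ATG→stop ORF.
Frame +3: TCC ACC TAC ATC ATC AAT GAG CCT CTG TGC GCA TTG TAG AAG GAG TCA TAG CCT CGG ATT CAT GTT AGT AGA ATG GTG — no ATG→stop ORF.
Frame -1: CAC CAT TCT ACT AAC ATG AAT CCG AGG CTA TGA CTC CTT CTA CAA TGC GCA CAG AGG CTC ATT GAT GAT GTA GGT GGA — ATG at 16, stop TGA at 31 → 18 nt.
Frame -2: ACC ATT CTA CTA ACA TGA ATC CGA GGC TAT GAC TCC TTC TAC AAT GCG CAC AGA GGC TCA TTG ATG ATG TAG GTG GAA — ATG at 65, stop TAG at 71 → 9 nt; ATG at 68, stop TAG at 71 → 6 nt.
Frame -3: CCA TTC TAC TAA CAT GAA TCC GAG GCT ATG ACT CCT TCT ACA ATG CGC ACA GAG GCT CAT TGA TGA TGT AGG TGG AAG — ATG at 30, stop TGA at 63 → 36 nt; ATG at 45, stop TGA at 63 → 21 nt.
Longest: frame -3, positions 30–65, 36 nt = 12 codons = 11 aa. → 12 codons.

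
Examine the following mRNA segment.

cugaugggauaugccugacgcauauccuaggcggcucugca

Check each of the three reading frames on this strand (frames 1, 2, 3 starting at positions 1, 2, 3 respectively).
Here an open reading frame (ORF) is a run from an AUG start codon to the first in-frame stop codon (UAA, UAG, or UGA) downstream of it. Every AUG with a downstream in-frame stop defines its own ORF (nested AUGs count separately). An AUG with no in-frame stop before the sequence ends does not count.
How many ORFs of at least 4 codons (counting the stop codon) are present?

Frame 1: CUG AUG GGA UAU GCC UGA CGC AUA UCC UAG GCG GCU CUG — AUG at 4, stop UGA at 16 → 15 nt.
Frame 2: UGA UGG GAU AUG CCU GAC GCA UAU CCU AGG CGG CUC UGC — no AUG→stop ORF.
Frame 3: GAU GGG AUA UGC CUG ACG CAU AUC CUA GGC GGC UCU GCA — no AUG→stop ORF.
ORFs ≥ 4 codons: frame 1 4–18 (5 codons). Count = 1.

1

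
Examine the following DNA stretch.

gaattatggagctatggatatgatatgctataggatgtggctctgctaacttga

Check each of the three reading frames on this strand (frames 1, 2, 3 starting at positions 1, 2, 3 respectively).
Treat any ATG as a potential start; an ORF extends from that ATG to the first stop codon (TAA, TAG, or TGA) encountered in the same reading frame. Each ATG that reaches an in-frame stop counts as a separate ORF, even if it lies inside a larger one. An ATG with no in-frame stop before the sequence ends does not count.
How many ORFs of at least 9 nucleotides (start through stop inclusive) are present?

Frame 1: GAA TTA TGG AGC TAT GGA TAT GAT ATG CTA TAG GAT GTG GCT CTG CTA ACT TGA — ATG at 25, stop TAG at 31 → 9 nt.
Frame 2: AAT TAT GGA GCT ATG GAT ATG ATA TGC TAT AGG ATG TGG CTC TGC TAA CTT — ATG at 14, stop TAA at 47 → 36 nt; ATG at 20, stop TAA at 47 → 30 nt; ATG at 35, stop TAA at 47 → 15 nt.
Frame 3: ATT ATG GAG CTA TGG ATA TGA TAT GCT ATA GGA TGT GGC TCT GCT AAC TTG — ATG at 6, stop TGA at 21 → 18 nt.
ORFs ≥ 9 nucleotides: frame 1 25–33 (9 nucleotides), frame 2 14–49 (36 nucleotides), frame 2 20–49 (30 nucleotides), frame 2 35–49 (15 nucleotides), frame 3 6–23 (18 nucleotides). Count = 5.

5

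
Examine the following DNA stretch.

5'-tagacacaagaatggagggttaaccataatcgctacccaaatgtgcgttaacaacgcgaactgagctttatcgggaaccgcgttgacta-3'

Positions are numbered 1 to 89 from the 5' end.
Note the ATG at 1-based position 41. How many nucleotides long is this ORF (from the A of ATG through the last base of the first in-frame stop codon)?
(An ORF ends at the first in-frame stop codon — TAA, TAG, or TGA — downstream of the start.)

24

Codons from position 41: ATG (41–43), TGC (44–46), GTT (47–49), AAC (50–52), AAC (53–55), GCG (56–58), AAC (59–61), TGA (62–64).
TGA is the first in-frame stop; ORF spans 41–64, 24 nucleotides.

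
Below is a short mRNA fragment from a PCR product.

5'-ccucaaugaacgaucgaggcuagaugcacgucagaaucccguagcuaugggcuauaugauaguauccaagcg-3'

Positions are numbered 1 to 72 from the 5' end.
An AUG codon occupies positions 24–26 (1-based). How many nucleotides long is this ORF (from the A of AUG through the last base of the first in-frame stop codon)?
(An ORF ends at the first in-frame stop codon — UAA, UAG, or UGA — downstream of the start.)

Codons from position 24: AUG (24–26), CAC (27–29), GUC (30–32), AGA (33–35), AUC (36–38), CCG (39–41), UAG (42–44).
UAG is the first in-frame stop; ORF spans 24–44, 21 nucleotides.

21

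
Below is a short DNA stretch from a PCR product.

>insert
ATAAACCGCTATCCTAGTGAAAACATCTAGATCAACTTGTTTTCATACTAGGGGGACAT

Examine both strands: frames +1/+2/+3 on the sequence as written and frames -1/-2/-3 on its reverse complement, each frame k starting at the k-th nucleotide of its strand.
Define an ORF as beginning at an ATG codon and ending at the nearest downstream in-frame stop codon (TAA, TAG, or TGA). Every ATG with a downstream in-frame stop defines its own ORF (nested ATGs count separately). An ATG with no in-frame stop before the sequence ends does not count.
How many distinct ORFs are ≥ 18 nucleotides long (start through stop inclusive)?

Reverse complement (5'→3'): ATGTCCCCCTAGTATGAAAACAAGTTGATCTAGATGTTTTCACTAGGATAGCGGTTTAT
Frame +1: ATA AAC CGC TAT CCT AGT GAA AAC ATC TAG ATC AAC TTG TTT TCA TAC TAG GGG GAC — no ATG→stop ORF.
Frame +2: TAA ACC GCT ATC CTA GTG AAA ACA TCT AGA TCA ACT TGT TTT CAT ACT AGG GGG ACA — no ATG→stop ORF.
Frame +3: AAA CCG CTA TCC TAG TGA AAA CAT CTA GAT CAA CTT GTT TTC ATA CTA GGG GGA CAT — no ATG→stop ORF.
Frame -1: ATG TCC CCC TAG TAT GAA AAC AAG TTG ATC TAG ATG TTT TCA CTA GGA TAG CGG TTT — ATG at 1, stop TAG at 10 → 12 nt; ATG at 34, stop TAG at 49 → 18 nt.
Frame -2: TGT CCC CCT AGT ATG AAA ACA AGT TGA TCT AGA TGT TTT CAC TAG GAT AGC GGT TTA — ATG at 14, stop TGA at 26 → 15 nt.
Frame -3: GTC CCC CTA GTA TGA AAA CAA GTT GAT CTA GAT GTT TTC ACT AGG ATA GCG GTT TAT — no ATG→stop ORF.
ORFs ≥ 18 nucleotides: frame -1 34–51 (18 nucleotides). Count = 1.

1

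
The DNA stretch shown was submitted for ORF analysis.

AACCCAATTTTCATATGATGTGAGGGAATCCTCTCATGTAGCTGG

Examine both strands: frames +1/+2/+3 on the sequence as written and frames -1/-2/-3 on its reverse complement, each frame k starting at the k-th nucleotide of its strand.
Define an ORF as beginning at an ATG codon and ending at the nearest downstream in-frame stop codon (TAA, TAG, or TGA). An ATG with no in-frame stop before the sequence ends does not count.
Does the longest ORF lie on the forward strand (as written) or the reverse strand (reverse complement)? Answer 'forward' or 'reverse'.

Reverse complement (5'→3'): CCAGCTACATGAGAGGATTCCCTCACATCATATGAAAATTGGGTT
Frame +1: AAC CCA ATT TTC ATA TGA TGT GAG GGA ATC CTC TCA TGT AGC TGG — no ATG→stop ORF.
Frame +2: ACC CAA TTT TCA TAT GAT GTG AGG GAA TCC TCT CAT GTA GCT — no ATG→stop ORF.
Frame +3: CCC AAT TTT CAT ATG ATG TGA GGG AAT CCT CTC ATG TAG CTG — ATG at 15, stop TGA at 21 → 9 nt; ATG at 18, stop TGA at 21 → 6 nt; ATG at 36, stop TAG at 39 → 6 nt.
Frame -1: CCA GCT ACA TGA GAG GAT TCC CTC ACA TCA TAT GAA AAT TGG GTT — no ATG→stop ORF.
Frame -2: CAG CTA CAT GAG AGG ATT CCC TCA CAT CAT ATG AAA ATT GGG — no ATG→stop ORF.
Frame -3: AGC TAC ATG AGA GGA TTC CCT CAC ATC ATA TGA AAA TTG GGT — ATG at 9, stop TGA at 33 → 27 nt.
Forward-strand max 9 nt; reverse-strand max 27 nt. The reverse strand has the longer ORF.

reverse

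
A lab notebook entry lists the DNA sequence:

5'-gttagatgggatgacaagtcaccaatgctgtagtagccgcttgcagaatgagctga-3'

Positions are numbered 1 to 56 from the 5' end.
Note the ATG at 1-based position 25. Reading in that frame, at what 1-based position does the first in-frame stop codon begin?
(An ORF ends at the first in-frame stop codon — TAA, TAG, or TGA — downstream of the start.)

Codons from position 25: ATG (25–27), CTG (28–30), TAG (31–33).
TAG is a stop codon; it begins at position 31.

31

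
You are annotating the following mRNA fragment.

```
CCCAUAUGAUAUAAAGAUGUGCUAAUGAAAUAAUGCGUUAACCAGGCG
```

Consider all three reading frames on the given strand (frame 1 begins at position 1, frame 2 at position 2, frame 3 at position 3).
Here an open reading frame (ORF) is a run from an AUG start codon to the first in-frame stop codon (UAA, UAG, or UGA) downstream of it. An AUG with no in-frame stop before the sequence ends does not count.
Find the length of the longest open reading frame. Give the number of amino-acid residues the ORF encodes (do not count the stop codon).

2

Frame 1: CCC AUA UGA UAU AAA GAU GUG CUA AUG AAA UAA UGC GUU AAC CAG GCG — AUG at 25, stop UAA at 31 → 9 nt.
Frame 2: CCA UAU GAU AUA AAG AUG UGC UAA UGA AAU AAU GCG UUA ACC AGG — AUG at 17, stop UAA at 23 → 9 nt.
Frame 3: CAU AUG AUA UAA AGA UGU GCU AAU GAA AUA AUG CGU UAA CCA GGC — AUG at 6, stop UAA at 12 → 9 nt; AUG at 33, stop UAA at 39 → 9 nt.
Longest: frame 1, positions 25–33, 9 nt = 3 codons = 2 aa. → 2 amino acids.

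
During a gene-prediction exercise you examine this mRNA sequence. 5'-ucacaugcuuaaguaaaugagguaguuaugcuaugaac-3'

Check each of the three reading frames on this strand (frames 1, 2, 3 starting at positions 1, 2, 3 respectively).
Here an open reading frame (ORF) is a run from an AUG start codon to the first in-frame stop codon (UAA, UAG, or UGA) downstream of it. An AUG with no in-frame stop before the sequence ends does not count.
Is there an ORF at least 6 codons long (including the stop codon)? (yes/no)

no

Frame 1: UCA CAU GCU UAA GUA AAU GAG GUA GUU AUG CUA UGA — AUG at 28, stop UGA at 34 → 9 nt.
Frame 2: CAC AUG CUU AAG UAA AUG AGG UAG UUA UGC UAU GAA — AUG at 5, stop UAA at 14 → 12 nt; AUG at 17, stop UAG at 23 → 9 nt.
Frame 3: ACA UGC UUA AGU AAA UGA GGU AGU UAU GCU AUG AAC — no AUG→stop ORF.
Largest ORF found is 4 codons < 6, so no.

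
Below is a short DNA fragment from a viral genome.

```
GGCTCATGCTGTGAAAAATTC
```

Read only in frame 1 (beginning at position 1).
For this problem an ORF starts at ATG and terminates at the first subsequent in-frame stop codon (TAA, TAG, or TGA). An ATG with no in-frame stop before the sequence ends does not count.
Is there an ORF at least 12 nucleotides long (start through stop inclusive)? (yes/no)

no

Frame 1: GGC TCA TGC TGT GAA AAA TTC — no ATG→stop ORF.
Largest ORF found is 0 nucleotides < 12, so no.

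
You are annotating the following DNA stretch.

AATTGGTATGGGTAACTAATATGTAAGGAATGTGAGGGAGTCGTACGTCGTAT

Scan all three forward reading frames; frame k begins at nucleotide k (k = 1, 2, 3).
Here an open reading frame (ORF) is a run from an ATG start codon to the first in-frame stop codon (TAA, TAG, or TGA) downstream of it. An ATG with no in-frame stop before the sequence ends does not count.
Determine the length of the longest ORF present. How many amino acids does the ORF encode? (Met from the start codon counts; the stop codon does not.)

3

Frame 1: AAT TGG TAT GGG TAA CTA ATA TGT AAG GAA TGT GAG GGA GTC GTA CGT CGT — no ATG→stop ORF.
Frame 2: ATT GGT ATG GGT AAC TAA TAT GTA AGG AAT GTG AGG GAG TCG TAC GTC GTA — ATG at 8, stop TAA at 17 → 12 nt.
Frame 3: TTG GTA TGG GTA ACT AAT ATG TAA GGA ATG TGA GGG AGT CGT ACG TCG TAT — ATG at 21, stop TAA at 24 → 6 nt; ATG at 30, stop TGA at 33 → 6 nt.
Longest: frame 2, positions 8–19, 12 nt = 4 codons = 3 aa. → 3 amino acids.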